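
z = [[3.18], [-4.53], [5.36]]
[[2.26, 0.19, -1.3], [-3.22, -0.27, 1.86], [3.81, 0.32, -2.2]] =z @ [[0.71, 0.06, -0.41]]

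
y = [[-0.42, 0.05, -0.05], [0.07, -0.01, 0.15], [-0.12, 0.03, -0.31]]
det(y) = 0.00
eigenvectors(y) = [[-0.75, 0.4, 0.11], [0.30, 0.38, 0.99], [-0.59, -0.84, 0.05]]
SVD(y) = [[-0.8, -0.6, 0.03], [0.28, -0.33, 0.9], [-0.54, 0.72, 0.43]] @ diag([0.4899158924645794, 0.2832929661432595, 0.005245345020943753]) @ [[0.85, -0.12, 0.51], [0.51, -0.02, -0.86], [0.11, 0.99, 0.05]]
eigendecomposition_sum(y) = [[-0.35, 0.05, -0.14], [0.14, -0.02, 0.06], [-0.27, 0.04, -0.11]] + [[-0.07, 0.0, 0.09], [-0.07, 0.0, 0.09], [0.15, -0.01, -0.20]] + [[0.0, 0.0, 0.00], [0.00, 0.01, 0.00], [0.00, 0.0, 0.00]]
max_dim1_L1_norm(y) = 0.52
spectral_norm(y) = 0.49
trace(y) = -0.74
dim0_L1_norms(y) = [0.61, 0.09, 0.51]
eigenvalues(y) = [-0.48, -0.27, 0.01]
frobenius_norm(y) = 0.57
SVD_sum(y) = [[-0.33,0.05,-0.2], [0.12,-0.02,0.07], [-0.22,0.03,-0.13]] + [[-0.09, 0.00, 0.15],[-0.05, 0.00, 0.08],[0.1, -0.00, -0.18]] + [[0.0,0.0,0.0], [0.00,0.0,0.00], [0.0,0.00,0.0]]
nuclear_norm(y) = 0.78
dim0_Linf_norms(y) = [0.42, 0.05, 0.31]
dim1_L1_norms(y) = [0.52, 0.23, 0.46]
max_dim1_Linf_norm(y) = 0.42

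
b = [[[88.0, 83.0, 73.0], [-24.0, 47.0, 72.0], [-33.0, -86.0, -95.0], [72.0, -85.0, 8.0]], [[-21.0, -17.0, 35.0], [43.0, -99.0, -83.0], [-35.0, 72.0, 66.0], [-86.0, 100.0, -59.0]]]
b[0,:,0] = [88.0, -24.0, -33.0, 72.0]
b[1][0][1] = -17.0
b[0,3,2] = 8.0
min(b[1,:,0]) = -86.0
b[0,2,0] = -33.0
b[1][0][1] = -17.0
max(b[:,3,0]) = 72.0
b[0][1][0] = -24.0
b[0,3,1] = -85.0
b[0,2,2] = -95.0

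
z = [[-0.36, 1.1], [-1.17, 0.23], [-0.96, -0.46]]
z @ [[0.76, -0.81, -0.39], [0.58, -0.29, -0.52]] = [[0.36, -0.03, -0.43], [-0.76, 0.88, 0.34], [-1.00, 0.91, 0.61]]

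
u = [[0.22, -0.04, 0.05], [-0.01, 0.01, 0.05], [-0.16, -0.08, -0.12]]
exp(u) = [[1.24,  -0.05,  0.05], [-0.02,  1.01,  0.05], [-0.17,  -0.07,  0.88]]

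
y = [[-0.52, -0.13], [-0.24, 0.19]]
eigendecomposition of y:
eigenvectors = [[-0.95,0.17], [-0.30,-0.99]]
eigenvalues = [-0.56, 0.23]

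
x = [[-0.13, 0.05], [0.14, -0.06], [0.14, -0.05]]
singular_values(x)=[0.25, 0.01]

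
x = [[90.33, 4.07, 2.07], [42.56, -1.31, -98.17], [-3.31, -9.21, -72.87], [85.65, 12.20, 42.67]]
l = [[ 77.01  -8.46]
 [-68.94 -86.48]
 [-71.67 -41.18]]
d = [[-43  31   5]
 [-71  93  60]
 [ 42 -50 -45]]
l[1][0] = -68.94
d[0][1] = 31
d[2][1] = -50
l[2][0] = -71.67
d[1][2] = 60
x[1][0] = 42.56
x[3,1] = 12.2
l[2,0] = -71.67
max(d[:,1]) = 93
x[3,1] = 12.2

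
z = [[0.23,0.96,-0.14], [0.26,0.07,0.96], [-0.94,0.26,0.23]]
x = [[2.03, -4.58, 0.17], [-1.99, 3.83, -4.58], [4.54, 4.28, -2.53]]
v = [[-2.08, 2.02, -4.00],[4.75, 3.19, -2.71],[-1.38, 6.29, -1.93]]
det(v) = -133.70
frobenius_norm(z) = 1.73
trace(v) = -0.82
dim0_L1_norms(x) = [8.56, 12.69, 7.28]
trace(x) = 3.33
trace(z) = 0.53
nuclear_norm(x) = 16.82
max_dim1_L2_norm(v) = 6.72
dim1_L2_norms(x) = [5.01, 6.29, 6.73]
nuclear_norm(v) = 16.80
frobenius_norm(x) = 10.49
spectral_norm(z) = 1.00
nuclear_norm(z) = 3.00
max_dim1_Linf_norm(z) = 0.96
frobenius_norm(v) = 10.47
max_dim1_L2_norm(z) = 1.0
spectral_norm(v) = 8.51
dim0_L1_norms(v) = [8.21, 11.5, 8.64]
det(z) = -1.00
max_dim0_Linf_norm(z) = 0.96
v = z @ x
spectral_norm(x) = 8.54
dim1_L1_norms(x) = [6.78, 10.4, 11.35]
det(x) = 134.01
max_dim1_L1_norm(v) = 10.65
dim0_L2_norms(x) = [5.36, 7.35, 5.24]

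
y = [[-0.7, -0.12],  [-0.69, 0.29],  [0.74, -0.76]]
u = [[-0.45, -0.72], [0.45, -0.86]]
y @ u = [[0.26, 0.61], [0.44, 0.25], [-0.68, 0.12]]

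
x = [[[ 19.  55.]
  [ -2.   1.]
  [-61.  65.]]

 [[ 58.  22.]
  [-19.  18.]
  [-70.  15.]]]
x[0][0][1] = 55.0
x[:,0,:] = [[19.0, 55.0], [58.0, 22.0]]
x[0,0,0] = 19.0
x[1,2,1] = 15.0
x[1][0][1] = 22.0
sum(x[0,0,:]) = 74.0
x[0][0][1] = 55.0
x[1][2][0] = -70.0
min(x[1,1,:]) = -19.0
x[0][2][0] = -61.0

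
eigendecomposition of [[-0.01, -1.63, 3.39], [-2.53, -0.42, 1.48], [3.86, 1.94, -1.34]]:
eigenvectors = [[-0.55, -0.78, -0.24], [-0.46, 0.34, 0.9], [0.70, -0.53, 0.37]]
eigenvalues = [-5.67, 3.04, 0.87]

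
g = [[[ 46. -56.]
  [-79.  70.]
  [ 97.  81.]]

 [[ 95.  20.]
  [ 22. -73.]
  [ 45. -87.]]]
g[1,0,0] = 95.0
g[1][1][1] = -73.0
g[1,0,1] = 20.0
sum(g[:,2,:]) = 136.0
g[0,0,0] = 46.0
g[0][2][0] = 97.0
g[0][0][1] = -56.0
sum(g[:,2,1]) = -6.0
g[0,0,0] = 46.0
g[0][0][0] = 46.0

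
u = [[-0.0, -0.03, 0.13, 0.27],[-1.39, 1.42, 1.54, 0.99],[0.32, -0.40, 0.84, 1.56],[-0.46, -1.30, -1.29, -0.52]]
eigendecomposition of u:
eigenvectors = [[-0.02-0.10j,-0.02+0.10j,-0.10-0.00j,(-0.1+0j)],[(0.49+0j),0.49-0.00j,(-0.12+0.51j),(-0.12-0.51j)],[-0.73+0.00j,(-0.73-0j),(-0.63+0j),(-0.63-0j)],[(0.46-0.06j),0.46+0.06j,(0.03-0.56j),0.03+0.56j]]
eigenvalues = [(0.13+0.18j), (0.13-0.18j), (0.74+1.73j), (0.74-1.73j)]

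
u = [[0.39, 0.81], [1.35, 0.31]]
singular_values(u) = [1.52, 0.64]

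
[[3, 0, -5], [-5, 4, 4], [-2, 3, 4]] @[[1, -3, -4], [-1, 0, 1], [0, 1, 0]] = [[3, -14, -12], [-9, 19, 24], [-5, 10, 11]]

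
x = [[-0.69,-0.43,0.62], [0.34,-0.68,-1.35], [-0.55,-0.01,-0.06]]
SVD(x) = [[-0.42, -0.79, -0.44], [0.90, -0.42, -0.11], [-0.10, -0.45, 0.89]] @ diag([1.6667359402471245, 0.9095458915431585, 0.38316781788857907]) @ [[0.39, -0.26, -0.88], [0.71, 0.69, 0.11], [-0.58, 0.67, -0.45]]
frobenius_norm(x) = 1.94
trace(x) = -1.43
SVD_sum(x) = [[-0.28, 0.18, 0.62], [0.59, -0.39, -1.33], [-0.06, 0.04, 0.14]] + [[-0.51, -0.5, -0.08], [-0.27, -0.26, -0.04], [-0.29, -0.28, -0.05]] + [[0.10, -0.11, 0.08],[0.03, -0.03, 0.02],[-0.2, 0.23, -0.15]]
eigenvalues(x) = [(-0.22+0.73j), (-0.22-0.73j), (-0.99+0j)]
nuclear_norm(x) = 2.96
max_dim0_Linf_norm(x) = 1.35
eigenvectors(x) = [[-0.47+0.38j, -0.47-0.38j, 0.51+0.00j], [(0.67+0j), 0.67-0.00j, 0.80+0.00j], [(-0.34-0.27j), (-0.34+0.27j), 0.31+0.00j]]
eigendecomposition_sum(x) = [[(-0.23+0.24j), -0.04-0.15j, 0.48+0.01j], [0.36-0.04j, -0.07+0.16j, (-0.41-0.34j)], [-0.20-0.12j, 0.10-0.06j, (0.07+0.34j)]] + [[-0.23-0.24j, (-0.04+0.15j), 0.48-0.01j], [(0.36+0.04j), -0.07-0.16j, -0.41+0.34j], [(-0.2+0.12j), (0.1+0.06j), 0.07-0.34j]] + [[-0.24-0.00j,-0.34+0.00j,-0.34+0.00j], [-0.37-0.00j,(-0.54+0j),-0.54+0.00j], [(-0.15-0j),(-0.21+0j),(-0.21+0j)]]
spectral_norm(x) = 1.67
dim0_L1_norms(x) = [1.58, 1.12, 2.03]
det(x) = -0.58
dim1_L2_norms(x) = [1.02, 1.55, 0.55]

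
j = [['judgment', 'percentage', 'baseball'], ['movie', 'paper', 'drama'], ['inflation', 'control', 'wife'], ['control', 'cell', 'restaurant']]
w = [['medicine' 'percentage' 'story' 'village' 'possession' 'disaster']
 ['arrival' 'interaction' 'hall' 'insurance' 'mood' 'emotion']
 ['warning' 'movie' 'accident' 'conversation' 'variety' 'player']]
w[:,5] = ['disaster', 'emotion', 'player']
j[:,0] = ['judgment', 'movie', 'inflation', 'control']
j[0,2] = 'baseball'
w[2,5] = 'player'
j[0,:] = ['judgment', 'percentage', 'baseball']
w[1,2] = 'hall'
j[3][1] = 'cell'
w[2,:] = ['warning', 'movie', 'accident', 'conversation', 'variety', 'player']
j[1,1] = 'paper'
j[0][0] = 'judgment'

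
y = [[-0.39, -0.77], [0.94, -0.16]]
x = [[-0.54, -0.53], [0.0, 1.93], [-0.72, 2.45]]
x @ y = [[-0.29,0.5], [1.81,-0.31], [2.58,0.16]]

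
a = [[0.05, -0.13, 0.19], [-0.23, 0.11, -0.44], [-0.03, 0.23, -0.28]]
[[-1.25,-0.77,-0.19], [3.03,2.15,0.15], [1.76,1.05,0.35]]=a @ [[-3.06, -0.70, 0.63], [1.16, -1.44, 1.11], [-5.0, -4.87, -0.39]]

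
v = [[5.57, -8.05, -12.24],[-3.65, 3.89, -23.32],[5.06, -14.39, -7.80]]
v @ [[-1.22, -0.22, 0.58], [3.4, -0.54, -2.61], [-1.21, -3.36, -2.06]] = [[-19.35, 44.25, 49.46], [45.90, 77.06, 35.77], [-45.66, 32.87, 56.56]]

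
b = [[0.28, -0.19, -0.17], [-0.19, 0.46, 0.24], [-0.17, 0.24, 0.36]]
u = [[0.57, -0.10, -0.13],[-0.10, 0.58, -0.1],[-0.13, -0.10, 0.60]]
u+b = [[0.85, -0.29, -0.3], [-0.29, 1.04, 0.14], [-0.30, 0.14, 0.96]]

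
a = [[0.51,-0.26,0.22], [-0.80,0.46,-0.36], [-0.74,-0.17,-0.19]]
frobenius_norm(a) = 1.40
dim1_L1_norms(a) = [0.99, 1.62, 1.1]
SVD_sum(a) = [[0.54,-0.17,0.21], [-0.87,0.27,-0.33], [-0.61,0.19,-0.24]] + [[-0.03,-0.09,0.01], [0.07,0.19,-0.02], [-0.13,-0.36,0.05]] + [[0.0, -0.0, -0.00],[0.00, -0.00, -0.00],[0.00, -0.00, -0.00]]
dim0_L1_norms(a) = [2.05, 0.89, 0.77]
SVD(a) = [[-0.45, 0.22, 0.86], [0.73, -0.46, 0.5], [0.51, 0.86, 0.05]] @ diag([1.3306766426622398, 0.44631624973437883, 0.0012156875375659555]) @ [[-0.90, 0.27, -0.35], [-0.33, -0.94, 0.12], [0.29, -0.22, -0.93]]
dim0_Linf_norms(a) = [0.8, 0.46, 0.36]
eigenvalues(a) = [0.85, -0.08, 0.01]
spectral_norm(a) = 1.33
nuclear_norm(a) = 1.78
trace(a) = 0.78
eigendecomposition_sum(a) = [[0.37, -0.34, 0.20], [-0.62, 0.56, -0.33], [-0.16, 0.15, -0.09]] + [[0.12, 0.06, 0.02], [-0.17, -0.09, -0.03], [-0.50, -0.28, -0.1]] + [[0.02,0.01,0.0],[-0.02,-0.01,-0.0],[-0.07,-0.04,-0.0]]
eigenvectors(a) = [[0.5, 0.21, -0.3], [-0.84, -0.31, 0.21], [-0.22, -0.93, 0.93]]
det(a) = -0.00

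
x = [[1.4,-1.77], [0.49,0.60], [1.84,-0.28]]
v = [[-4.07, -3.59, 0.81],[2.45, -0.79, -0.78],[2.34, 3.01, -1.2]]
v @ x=[[-5.97, 4.82], [1.61, -4.59], [2.54, -2.0]]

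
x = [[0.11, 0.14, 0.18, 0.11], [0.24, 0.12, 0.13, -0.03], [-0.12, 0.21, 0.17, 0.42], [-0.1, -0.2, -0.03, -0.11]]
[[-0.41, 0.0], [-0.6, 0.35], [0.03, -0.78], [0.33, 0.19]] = x @ [[-0.95,1.73], [-1.59,-1.42], [-1.12,0.60], [1.05,-0.89]]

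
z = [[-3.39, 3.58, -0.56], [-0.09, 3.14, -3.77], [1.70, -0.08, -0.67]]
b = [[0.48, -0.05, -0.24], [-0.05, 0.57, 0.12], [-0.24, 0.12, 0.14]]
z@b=[[-1.67, 2.14, 1.16], [0.7, 1.34, -0.13], [0.98, -0.21, -0.51]]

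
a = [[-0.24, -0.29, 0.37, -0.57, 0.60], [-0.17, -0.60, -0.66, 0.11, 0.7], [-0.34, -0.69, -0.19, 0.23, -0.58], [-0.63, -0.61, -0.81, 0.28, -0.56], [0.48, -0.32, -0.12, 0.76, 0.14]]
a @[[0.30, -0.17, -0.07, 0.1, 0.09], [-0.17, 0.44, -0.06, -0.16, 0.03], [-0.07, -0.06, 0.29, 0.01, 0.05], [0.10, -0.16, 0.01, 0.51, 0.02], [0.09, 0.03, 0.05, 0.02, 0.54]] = [[-0.05, 0.0, 0.17, -0.25, 0.3], [0.17, -0.19, -0.11, 0.14, 0.31], [-0.00, -0.29, -0.02, 0.18, -0.37], [-0.05, -0.17, -0.18, 0.16, -0.41], [0.30, -0.33, -0.03, 0.49, 0.12]]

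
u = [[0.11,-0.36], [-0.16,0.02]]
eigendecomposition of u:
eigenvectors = [[0.87, 0.78],  [-0.48, 0.63]]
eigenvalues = [0.31, -0.18]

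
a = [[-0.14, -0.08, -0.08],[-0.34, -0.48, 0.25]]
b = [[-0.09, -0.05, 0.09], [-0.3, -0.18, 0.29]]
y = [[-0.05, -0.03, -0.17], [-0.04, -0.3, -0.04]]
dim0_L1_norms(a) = [0.48, 0.56, 0.33]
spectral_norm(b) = 0.47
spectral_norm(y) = 0.31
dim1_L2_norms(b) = [0.14, 0.45]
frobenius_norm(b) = 0.47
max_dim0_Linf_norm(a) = 0.48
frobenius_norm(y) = 0.35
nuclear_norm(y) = 0.48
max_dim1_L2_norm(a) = 0.64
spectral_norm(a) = 0.65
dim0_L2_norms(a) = [0.37, 0.49, 0.26]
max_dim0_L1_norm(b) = 0.39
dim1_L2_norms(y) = [0.18, 0.31]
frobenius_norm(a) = 0.66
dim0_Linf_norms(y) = [0.05, 0.3, 0.17]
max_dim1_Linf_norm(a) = 0.48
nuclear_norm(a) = 0.79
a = b + y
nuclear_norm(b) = 0.48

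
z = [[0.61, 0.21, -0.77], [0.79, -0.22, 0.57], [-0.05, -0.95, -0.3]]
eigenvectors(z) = [[0.86+0.00j, 0.21+0.30j, (0.21-0.3j)], [0.40+0.00j, (0.1-0.64j), (0.1+0.64j)], [(-0.33+0j), (0.67+0j), (0.67-0j)]]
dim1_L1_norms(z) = [1.59, 1.58, 1.3]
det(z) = 1.00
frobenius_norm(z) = 1.73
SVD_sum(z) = [[0.37, 0.17, -0.88], [-0.10, -0.04, 0.23], [0.03, 0.02, -0.08]] + [[0.23,0.08,0.11], [0.73,0.26,0.35], [-0.39,-0.14,-0.19]] + [[0.01, -0.04, -0.00], [0.16, -0.43, -0.01], [0.31, -0.83, -0.03]]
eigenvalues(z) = [(1+0j), (-0.46+0.89j), (-0.46-0.89j)]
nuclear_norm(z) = 3.00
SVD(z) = [[-0.96, -0.27, 0.04], [0.25, -0.85, 0.46], [-0.09, 0.46, 0.88]] @ diag([1.005006640800085, 0.9986001194536949, 0.9971255955870328]) @ [[-0.38, -0.17, 0.91], [-0.86, -0.30, -0.42], [0.35, -0.94, -0.03]]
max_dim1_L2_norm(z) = 1.0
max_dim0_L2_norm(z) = 1.0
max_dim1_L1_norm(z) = 1.59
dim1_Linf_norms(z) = [0.77, 0.79, 0.95]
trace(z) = 0.09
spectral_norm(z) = 1.01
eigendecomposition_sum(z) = [[0.73-0.00j, 0.35+0.00j, (-0.28+0j)], [(0.34-0j), (0.16+0j), -0.13+0.00j], [(-0.28+0j), (-0.13+0j), 0.11+0.00j]] + [[-0.06+0.12j, (-0.07-0.23j), (-0.24+0.03j)],[0.22-0.08j, -0.19+0.37j, 0.35+0.25j],[(0.11+0.21j), (-0.41-0.14j), -0.20+0.40j]] + [[-0.06-0.12j, (-0.07+0.23j), -0.24-0.03j], [(0.22+0.08j), -0.19-0.37j, (0.35-0.25j)], [(0.11-0.21j), -0.41+0.14j, -0.20-0.40j]]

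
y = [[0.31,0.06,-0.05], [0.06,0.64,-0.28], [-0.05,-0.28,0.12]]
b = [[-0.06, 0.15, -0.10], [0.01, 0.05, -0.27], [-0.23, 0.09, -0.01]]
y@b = [[-0.01, 0.05, -0.05], [0.07, 0.02, -0.18], [-0.03, -0.01, 0.08]]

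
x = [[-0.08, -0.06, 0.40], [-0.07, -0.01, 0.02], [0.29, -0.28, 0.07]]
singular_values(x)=[0.44, 0.39, 0.05]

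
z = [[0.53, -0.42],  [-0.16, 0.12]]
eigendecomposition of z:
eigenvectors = [[0.96, 0.62], [-0.29, 0.79]]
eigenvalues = [0.66, -0.01]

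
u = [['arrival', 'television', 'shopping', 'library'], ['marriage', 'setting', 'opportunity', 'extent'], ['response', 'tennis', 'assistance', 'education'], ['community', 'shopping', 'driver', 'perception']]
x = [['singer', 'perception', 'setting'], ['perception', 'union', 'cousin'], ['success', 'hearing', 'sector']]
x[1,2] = 'cousin'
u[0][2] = 'shopping'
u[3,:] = ['community', 'shopping', 'driver', 'perception']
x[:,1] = ['perception', 'union', 'hearing']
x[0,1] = 'perception'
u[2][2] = 'assistance'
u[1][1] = 'setting'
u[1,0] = 'marriage'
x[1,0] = 'perception'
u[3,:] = ['community', 'shopping', 'driver', 'perception']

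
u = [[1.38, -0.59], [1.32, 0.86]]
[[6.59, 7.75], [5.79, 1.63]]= u @ [[4.62, 3.88], [-0.36, -4.06]]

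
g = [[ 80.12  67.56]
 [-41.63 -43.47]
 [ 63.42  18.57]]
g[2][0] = 63.42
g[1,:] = [-41.63, -43.47]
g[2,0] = 63.42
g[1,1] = -43.47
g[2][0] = 63.42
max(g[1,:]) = -41.63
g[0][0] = 80.12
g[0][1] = 67.56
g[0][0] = 80.12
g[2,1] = 18.57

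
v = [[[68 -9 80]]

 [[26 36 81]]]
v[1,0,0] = 26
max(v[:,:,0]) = 68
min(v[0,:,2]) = 80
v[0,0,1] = -9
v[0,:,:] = [[68, -9, 80]]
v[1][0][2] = 81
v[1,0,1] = 36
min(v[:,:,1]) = -9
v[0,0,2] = 80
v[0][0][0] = 68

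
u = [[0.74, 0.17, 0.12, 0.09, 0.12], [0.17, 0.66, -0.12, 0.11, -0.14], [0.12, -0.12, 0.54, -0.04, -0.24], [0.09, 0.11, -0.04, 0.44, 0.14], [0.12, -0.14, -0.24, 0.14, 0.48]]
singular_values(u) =[0.92, 0.79, 0.68, 0.38, 0.09]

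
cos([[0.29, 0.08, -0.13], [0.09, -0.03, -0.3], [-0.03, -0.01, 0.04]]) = [[0.95, -0.01, 0.03], [-0.02, 0.99, 0.01], [0.01, 0.0, 1.00]]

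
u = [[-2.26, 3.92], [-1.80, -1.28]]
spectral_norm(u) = 4.53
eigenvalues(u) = [(-1.77+2.61j), (-1.77-2.61j)]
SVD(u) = [[-1.0, 0.06], [0.06, 1.00]] @ diag([4.531181675155879, 2.195630348380977]) @ [[0.47, -0.88], [-0.88, -0.47]]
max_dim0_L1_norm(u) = 5.2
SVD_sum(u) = [[-2.14, 3.98], [0.13, -0.24]] + [[-0.12, -0.06], [-1.93, -1.04]]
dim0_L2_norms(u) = [2.89, 4.12]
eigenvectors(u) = [[0.83+0.00j, 0.83-0.00j], [(0.1+0.55j), (0.1-0.55j)]]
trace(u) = -3.54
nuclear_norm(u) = 6.73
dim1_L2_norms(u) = [4.52, 2.21]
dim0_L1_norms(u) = [4.06, 5.2]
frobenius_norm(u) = 5.04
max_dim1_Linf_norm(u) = 3.92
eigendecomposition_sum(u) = [[(-1.13+1.14j), 1.96+1.33j], [(-0.9-0.61j), -0.64+1.47j]] + [[-1.13-1.14j,  1.96-1.33j],[(-0.9+0.61j),  (-0.64-1.47j)]]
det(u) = 9.95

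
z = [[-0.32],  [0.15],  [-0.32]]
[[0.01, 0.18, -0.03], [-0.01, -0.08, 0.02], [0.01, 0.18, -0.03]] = z@[[-0.04,  -0.55,  0.10]]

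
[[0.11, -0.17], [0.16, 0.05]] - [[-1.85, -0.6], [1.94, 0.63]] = [[1.96, 0.43], [-1.78, -0.58]]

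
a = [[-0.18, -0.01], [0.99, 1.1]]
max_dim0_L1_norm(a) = 1.17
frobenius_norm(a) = 1.49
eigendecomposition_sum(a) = [[-0.17, -0.0],[0.13, 0.00]] + [[-0.01,-0.01], [0.86,1.1]]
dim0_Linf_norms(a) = [0.99, 1.1]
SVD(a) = [[-0.09, 1.00], [1.00, 0.09]] @ diag([1.4854512113139866, 0.12662819119694457]) @ [[0.67,0.74], [-0.74,0.67]]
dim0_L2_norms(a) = [1.01, 1.1]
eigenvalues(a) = [-0.17, 1.09]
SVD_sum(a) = [[-0.09, -0.10], [1.00, 1.09]] + [[-0.09,0.09], [-0.01,0.01]]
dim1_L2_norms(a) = [0.18, 1.48]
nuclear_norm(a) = 1.61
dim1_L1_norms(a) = [0.19, 2.09]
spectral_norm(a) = 1.49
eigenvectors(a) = [[-0.79, 0.01], [0.61, -1.0]]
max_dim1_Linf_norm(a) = 1.1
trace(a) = 0.92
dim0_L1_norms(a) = [1.17, 1.11]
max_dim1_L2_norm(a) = 1.48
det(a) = -0.19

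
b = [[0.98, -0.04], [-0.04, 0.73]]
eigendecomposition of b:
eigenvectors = [[0.99,0.15],[-0.15,0.99]]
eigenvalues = [0.99, 0.72]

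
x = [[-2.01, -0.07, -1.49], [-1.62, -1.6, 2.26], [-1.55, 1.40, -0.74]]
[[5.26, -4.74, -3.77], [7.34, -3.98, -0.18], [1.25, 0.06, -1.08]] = x @ [[-2.57, 1.56, 0.93], [-1.94, 2.28, 0.91], [0.03, 0.97, 1.23]]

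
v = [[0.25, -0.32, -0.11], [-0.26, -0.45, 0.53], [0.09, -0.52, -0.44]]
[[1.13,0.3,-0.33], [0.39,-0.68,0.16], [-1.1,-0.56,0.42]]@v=[[0.17, -0.32, 0.18], [0.29, 0.1, -0.47], [-0.09, 0.39, -0.36]]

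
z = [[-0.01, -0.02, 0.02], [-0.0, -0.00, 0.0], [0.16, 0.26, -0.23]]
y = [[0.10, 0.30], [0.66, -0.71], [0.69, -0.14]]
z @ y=[[-0.00, 0.01],  [0.00, 0.00],  [0.03, -0.10]]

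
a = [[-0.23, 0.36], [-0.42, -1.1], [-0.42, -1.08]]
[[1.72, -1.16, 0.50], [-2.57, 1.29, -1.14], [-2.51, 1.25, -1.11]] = a @[[-2.39,  2.02,  -0.36], [3.25,  -1.94,  1.17]]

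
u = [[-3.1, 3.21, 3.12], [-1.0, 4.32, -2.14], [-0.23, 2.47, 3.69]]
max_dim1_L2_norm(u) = 5.45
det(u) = -56.98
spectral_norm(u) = 7.03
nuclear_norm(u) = 13.39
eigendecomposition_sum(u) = [[(-2.78+0j), (0.71+0j), (1.59+0j)], [(-0.38+0j), 0.10+0.00j, 0.22+0.00j], [(0.05-0j), -0.01-0.00j, -0.03-0.00j]] + [[(-0.16+0.13j), 1.25-0.79j, 0.76+1.28j], [(-0.31-0.12j), (2.11+1.11j), (-1.18+2.1j)], [-0.14+0.28j, 1.24-1.88j, (1.86+1.3j)]] + [[(-0.16-0.13j), 1.25+0.79j, 0.76-1.28j], [-0.31+0.12j, 2.11-1.11j, (-1.18-2.1j)], [-0.14-0.28j, 1.24+1.88j, (1.86-1.3j)]]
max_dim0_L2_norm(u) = 5.92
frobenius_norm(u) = 8.58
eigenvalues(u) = [(-2.71+0j), (3.81+2.54j), (3.81-2.54j)]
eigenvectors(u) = [[(0.99+0j), (0.2-0.36j), 0.20+0.36j], [0.14+0.00j, 0.66+0.00j, (0.66-0j)], [(-0.02+0j), 0.06-0.62j, (0.06+0.62j)]]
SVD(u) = [[-0.75, 0.16, -0.64], [-0.37, -0.9, 0.21], [-0.55, 0.39, 0.74]] @ diag([7.031641977186349, 4.593972948894182, 1.7640361814598158]) @ [[0.40, -0.76, -0.51],[0.07, -0.53, 0.85],[0.91, 0.37, 0.16]]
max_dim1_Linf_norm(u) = 4.32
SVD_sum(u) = [[-2.12,4.02,2.67],[-1.05,1.99,1.32],[-1.54,2.93,1.95]] + [[0.05, -0.39, 0.63], [-0.29, 2.19, -3.52], [0.12, -0.95, 1.53]] + [[-1.03, -0.42, -0.18], [0.33, 0.14, 0.06], [1.19, 0.49, 0.21]]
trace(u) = 4.91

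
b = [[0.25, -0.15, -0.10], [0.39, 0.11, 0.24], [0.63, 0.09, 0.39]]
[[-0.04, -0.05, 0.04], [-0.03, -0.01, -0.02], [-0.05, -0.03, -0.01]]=b @ [[-0.09, -0.07, 0.0],[0.12, 0.26, -0.29],[-0.02, -0.03, 0.03]]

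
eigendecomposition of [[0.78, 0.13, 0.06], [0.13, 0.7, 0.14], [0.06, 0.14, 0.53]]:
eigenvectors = [[0.71,0.7,0.04], [0.62,-0.60,-0.51], [0.33,-0.39,0.86]]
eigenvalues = [0.92, 0.64, 0.45]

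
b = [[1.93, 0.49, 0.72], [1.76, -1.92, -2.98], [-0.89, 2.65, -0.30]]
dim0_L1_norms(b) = [4.58, 5.06, 4.0]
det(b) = 20.04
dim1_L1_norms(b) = [3.14, 6.66, 3.84]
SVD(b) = [[-0.04, -0.54, -0.84], [-0.88, 0.42, -0.22], [0.47, 0.73, -0.49]] @ diag([4.330436970916389, 2.2595752916338583, 2.047934359875398]) @ [[-0.47, 0.67, 0.57],[-0.43, 0.39, -0.82],[-0.77, -0.63, 0.1]]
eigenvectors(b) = [[0.93+0.00j, -0.11+0.05j, -0.11-0.05j], [(0.36+0j), 0.72+0.00j, (0.72-0j)], [0.05+0.00j, -0.23-0.64j, (-0.23+0.64j)]]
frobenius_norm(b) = 5.30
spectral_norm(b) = 4.33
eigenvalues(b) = [(2.16+0j), (-1.23+2.79j), (-1.23-2.79j)]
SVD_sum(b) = [[0.08,-0.12,-0.1], [1.8,-2.57,-2.17], [-0.96,1.37,1.16]] + [[0.52, -0.47, 1.00], [-0.4, 0.36, -0.77], [-0.70, 0.64, -1.35]] + [[1.33, 1.08, -0.18],[0.35, 0.29, -0.05],[0.78, 0.63, -0.10]]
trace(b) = -0.29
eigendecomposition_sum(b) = [[2.02-0.00j, (0.35+0j), (0.17+0j)], [(0.78-0j), (0.14+0j), 0.06+0.00j], [(0.12-0j), 0.02+0.00j, (0.01+0j)]] + [[-0.04+0.09j, (0.07-0.24j), (0.28-0.01j)], [(0.49-0.39j), (-1.03+1.11j), (-1.52-0.72j)], [-0.50-0.31j, (1.31+0.56j), (-0.15+1.59j)]] + [[-0.04-0.09j, 0.07+0.24j, 0.28+0.01j], [(0.49+0.39j), (-1.03-1.11j), (-1.52+0.72j)], [(-0.5+0.31j), 1.31-0.56j, (-0.15-1.59j)]]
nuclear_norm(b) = 8.64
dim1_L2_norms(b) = [2.12, 3.96, 2.81]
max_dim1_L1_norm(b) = 6.66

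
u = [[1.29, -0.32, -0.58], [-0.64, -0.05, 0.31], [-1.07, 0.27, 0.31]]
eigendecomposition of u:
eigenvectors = [[0.75, -0.43, -0.06],  [-0.34, -0.45, -0.93],  [-0.57, -0.78, 0.36]]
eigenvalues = [1.88, -0.12, -0.21]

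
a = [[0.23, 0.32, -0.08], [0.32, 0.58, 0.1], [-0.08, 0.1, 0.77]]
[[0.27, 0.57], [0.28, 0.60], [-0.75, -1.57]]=a@[[-0.94,-1.97],[1.22,2.56],[-1.23,-2.58]]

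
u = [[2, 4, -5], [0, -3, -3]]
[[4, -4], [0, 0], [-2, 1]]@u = [[8, 28, -8], [0, 0, 0], [-4, -11, 7]]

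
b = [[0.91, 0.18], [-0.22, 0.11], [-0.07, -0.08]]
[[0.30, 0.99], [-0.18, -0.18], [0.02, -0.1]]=b@ [[0.47, 1.01], [-0.72, 0.39]]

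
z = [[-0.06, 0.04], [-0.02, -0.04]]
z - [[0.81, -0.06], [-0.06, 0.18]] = [[-0.87, 0.10], [0.04, -0.22]]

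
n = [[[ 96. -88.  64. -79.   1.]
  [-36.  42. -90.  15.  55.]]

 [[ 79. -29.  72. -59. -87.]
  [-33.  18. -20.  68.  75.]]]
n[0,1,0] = -36.0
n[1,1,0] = -33.0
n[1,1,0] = -33.0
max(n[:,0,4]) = 1.0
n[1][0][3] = -59.0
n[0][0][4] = 1.0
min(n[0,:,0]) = -36.0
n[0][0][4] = 1.0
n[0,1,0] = -36.0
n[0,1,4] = 55.0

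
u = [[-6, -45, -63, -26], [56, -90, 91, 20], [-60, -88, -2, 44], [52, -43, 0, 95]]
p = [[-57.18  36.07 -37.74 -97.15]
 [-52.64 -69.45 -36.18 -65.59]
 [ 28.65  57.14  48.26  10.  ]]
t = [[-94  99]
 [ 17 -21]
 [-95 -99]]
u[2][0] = -60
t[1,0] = 17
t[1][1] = -21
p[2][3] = 10.0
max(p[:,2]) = 48.26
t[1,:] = [17, -21]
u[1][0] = 56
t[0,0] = -94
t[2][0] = -95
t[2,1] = -99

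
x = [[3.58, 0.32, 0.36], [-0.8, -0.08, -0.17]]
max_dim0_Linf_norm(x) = 3.58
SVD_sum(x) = [[3.58, 0.32, 0.38], [-0.81, -0.07, -0.09]] + [[0.0,-0.0,-0.02], [0.01,-0.01,-0.08]]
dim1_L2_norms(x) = [3.61, 0.82]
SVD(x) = [[-0.98, 0.22], [0.22, 0.98]] @ diag([3.703524150781414, 0.08722880590038684]) @ [[-0.99, -0.09, -0.1],[0.11, -0.08, -0.99]]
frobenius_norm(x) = 3.70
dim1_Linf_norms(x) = [3.58, 0.8]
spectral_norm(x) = 3.70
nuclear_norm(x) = 3.79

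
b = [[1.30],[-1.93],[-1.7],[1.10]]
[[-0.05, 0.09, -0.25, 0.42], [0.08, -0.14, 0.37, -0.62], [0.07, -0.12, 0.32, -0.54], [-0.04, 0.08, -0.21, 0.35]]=b@ [[-0.04, 0.07, -0.19, 0.32]]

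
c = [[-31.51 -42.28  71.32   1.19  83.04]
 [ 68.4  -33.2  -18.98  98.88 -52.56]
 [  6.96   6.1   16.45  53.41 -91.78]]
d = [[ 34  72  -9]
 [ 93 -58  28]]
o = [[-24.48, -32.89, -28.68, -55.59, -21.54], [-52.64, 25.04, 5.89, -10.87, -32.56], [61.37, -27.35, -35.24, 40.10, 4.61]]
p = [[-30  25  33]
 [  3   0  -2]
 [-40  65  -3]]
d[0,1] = 72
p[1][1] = 0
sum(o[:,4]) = -49.49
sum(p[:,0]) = -67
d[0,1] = 72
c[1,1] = -33.2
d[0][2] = -9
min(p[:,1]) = 0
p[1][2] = -2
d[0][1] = 72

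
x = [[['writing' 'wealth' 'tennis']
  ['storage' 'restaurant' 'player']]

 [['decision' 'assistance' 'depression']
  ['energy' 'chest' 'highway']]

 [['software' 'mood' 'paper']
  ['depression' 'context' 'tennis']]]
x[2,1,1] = 'context'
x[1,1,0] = 'energy'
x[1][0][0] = 'decision'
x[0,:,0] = ['writing', 'storage']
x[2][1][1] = 'context'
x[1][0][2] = 'depression'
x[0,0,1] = 'wealth'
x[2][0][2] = 'paper'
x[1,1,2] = 'highway'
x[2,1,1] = 'context'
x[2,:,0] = ['software', 'depression']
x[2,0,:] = ['software', 'mood', 'paper']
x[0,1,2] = 'player'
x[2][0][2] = 'paper'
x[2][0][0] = 'software'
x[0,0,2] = 'tennis'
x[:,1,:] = [['storage', 'restaurant', 'player'], ['energy', 'chest', 'highway'], ['depression', 'context', 'tennis']]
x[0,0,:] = ['writing', 'wealth', 'tennis']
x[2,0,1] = 'mood'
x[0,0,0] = 'writing'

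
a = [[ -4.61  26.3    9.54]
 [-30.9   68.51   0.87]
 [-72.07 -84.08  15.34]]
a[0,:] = [-4.61, 26.3, 9.54]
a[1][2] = 0.87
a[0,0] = -4.61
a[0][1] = 26.3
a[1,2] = 0.87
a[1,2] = 0.87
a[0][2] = 9.54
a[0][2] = 9.54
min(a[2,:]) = -84.08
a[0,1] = 26.3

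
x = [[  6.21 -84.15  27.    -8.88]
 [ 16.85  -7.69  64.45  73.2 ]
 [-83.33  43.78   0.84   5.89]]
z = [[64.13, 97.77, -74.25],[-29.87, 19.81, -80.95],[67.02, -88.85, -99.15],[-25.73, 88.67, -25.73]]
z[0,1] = 97.77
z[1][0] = -29.87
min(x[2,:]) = -83.33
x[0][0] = 6.21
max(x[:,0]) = 16.85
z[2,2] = -99.15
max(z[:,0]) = 67.02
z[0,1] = 97.77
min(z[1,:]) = -80.95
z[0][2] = -74.25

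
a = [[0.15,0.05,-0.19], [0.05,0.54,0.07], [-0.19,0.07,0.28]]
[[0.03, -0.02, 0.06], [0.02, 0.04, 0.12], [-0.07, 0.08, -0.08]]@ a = [[-0.01, -0.01, 0.01], [-0.02, 0.03, 0.03], [0.01, 0.03, -0.0]]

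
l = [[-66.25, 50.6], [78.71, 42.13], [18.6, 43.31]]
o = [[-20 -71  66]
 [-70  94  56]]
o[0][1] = -71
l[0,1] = 50.6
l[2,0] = 18.6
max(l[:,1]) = 50.6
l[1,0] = 78.71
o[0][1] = -71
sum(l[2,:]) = 61.910000000000004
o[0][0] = -20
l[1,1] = 42.13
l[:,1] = [50.6, 42.13, 43.31]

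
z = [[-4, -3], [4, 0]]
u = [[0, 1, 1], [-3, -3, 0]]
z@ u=[[9, 5, -4], [0, 4, 4]]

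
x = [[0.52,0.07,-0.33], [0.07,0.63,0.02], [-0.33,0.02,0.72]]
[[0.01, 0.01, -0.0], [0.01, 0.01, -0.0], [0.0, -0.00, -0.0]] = x @ [[0.02, 0.01, -0.01], [0.02, 0.01, -0.0], [0.01, 0.00, -0.01]]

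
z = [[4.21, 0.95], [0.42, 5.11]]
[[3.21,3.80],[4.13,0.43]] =z @ [[0.59, 0.90], [0.76, 0.01]]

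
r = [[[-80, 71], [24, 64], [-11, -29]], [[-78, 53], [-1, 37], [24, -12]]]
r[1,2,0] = 24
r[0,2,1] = -29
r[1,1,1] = 37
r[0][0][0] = -80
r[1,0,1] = 53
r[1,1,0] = -1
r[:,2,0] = [-11, 24]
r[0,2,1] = -29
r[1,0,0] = -78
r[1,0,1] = 53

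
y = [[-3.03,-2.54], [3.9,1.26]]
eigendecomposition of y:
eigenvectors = [[(0.43-0.46j),0.43+0.46j], [(-0.78+0j),(-0.78-0j)]]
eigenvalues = [(-0.88+2.3j), (-0.88-2.3j)]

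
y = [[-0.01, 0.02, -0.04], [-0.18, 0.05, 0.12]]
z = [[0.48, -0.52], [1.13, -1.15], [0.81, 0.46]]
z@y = [[0.09, -0.02, -0.08], [0.2, -0.03, -0.18], [-0.09, 0.04, 0.02]]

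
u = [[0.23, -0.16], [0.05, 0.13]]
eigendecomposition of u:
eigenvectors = [[0.87+0.00j, 0.87-0.00j], [(0.27-0.4j), 0.27+0.40j]]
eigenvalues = [(0.18+0.07j), (0.18-0.07j)]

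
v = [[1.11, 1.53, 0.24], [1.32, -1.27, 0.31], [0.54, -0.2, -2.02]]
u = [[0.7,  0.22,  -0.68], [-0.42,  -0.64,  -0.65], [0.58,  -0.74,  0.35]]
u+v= [[1.81, 1.75, -0.44], [0.90, -1.91, -0.34], [1.12, -0.94, -1.67]]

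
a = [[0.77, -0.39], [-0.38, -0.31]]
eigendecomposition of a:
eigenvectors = [[0.95, 0.31],  [-0.3, 0.95]]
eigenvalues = [0.89, -0.43]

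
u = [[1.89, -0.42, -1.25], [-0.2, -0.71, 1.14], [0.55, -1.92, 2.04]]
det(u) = -0.00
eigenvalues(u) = [(1.61+1.13j), (1.61-1.13j), (-0+0j)]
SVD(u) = [[0.26, 0.94, -0.21],[-0.42, -0.08, -0.9],[-0.87, 0.32, 0.38]] @ diag([3.1791484216329677, 2.2799594479238703, 0.00047859303436066387]) @ [[0.03,0.58,-0.81],[0.87,-0.42,-0.27],[0.5,0.69,0.52]]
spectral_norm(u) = 3.18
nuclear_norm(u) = 5.46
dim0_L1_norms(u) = [2.64, 3.05, 4.43]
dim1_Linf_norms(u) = [1.89, 1.14, 2.04]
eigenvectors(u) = [[0.74+0.00j, 0.74-0.00j, 0.50+0.00j], [-0.09-0.25j, -0.09+0.25j, 0.69+0.00j], [0.20-0.59j, (0.2+0.59j), 0.52+0.00j]]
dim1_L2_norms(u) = [2.3, 1.36, 2.85]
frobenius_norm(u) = 3.91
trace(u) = 3.22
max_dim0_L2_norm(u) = 2.65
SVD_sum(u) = [[0.03, 0.48, -0.67], [-0.04, -0.79, 1.09], [-0.09, -1.61, 2.24]] + [[1.86, -0.9, -0.58],[-0.16, 0.08, 0.05],[0.64, -0.31, -0.20]] + [[-0.00, -0.0, -0.0], [-0.00, -0.0, -0.00], [0.00, 0.0, 0.0]]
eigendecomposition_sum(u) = [[(0.95+0.03j),(-0.21-1.15j),-0.63+1.50j], [-0.10-0.32j,-0.35+0.20j,0.57+0.03j], [0.28-0.74j,(-0.96-0.14j),(1.02+0.89j)]] + [[(0.95-0.03j), -0.21+1.15j, (-0.63-1.5j)], [-0.10+0.32j, (-0.35-0.2j), (0.57-0.03j)], [(0.28+0.74j), (-0.96+0.14j), 1.02-0.89j]] + [[-0.00-0.00j, -0.00-0.00j, 0.00+0.00j], [-0.00-0.00j, (-0-0j), 0.00+0.00j], [(-0-0j), (-0-0j), 0j]]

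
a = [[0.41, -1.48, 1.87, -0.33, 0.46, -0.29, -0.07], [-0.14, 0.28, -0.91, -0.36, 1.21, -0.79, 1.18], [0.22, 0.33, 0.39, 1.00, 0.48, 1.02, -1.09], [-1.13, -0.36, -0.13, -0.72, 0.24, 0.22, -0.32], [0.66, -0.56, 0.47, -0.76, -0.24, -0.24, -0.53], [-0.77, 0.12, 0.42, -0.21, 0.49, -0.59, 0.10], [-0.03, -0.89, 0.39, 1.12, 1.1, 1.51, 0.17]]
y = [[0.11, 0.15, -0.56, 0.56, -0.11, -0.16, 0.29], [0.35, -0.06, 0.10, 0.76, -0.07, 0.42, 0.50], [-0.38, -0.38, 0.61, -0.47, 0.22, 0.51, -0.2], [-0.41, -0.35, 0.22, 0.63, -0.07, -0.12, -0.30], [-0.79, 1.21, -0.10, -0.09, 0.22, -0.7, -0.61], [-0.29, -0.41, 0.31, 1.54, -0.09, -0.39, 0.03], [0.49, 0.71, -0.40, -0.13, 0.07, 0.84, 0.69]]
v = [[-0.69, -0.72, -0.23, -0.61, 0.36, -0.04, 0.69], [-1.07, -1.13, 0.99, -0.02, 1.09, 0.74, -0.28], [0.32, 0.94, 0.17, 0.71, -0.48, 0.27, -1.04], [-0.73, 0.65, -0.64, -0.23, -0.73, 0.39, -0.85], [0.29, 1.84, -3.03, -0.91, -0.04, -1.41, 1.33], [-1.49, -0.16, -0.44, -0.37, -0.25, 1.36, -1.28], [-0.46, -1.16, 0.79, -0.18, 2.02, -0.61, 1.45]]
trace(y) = 1.81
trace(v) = 0.89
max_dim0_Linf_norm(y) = 1.54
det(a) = -0.08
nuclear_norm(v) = 12.64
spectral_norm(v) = 4.69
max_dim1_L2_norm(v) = 4.15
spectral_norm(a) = 3.12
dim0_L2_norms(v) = [2.18, 2.8, 3.39, 1.39, 2.5, 2.23, 2.81]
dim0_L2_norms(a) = [1.59, 1.9, 2.25, 1.91, 1.86, 2.12, 1.73]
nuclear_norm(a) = 11.43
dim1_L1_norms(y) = [1.94, 2.26, 2.77, 2.1, 3.72, 3.06, 3.33]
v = y @ a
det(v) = -0.00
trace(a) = -0.30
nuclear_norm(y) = 7.09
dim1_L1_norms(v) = [3.34, 5.32, 3.93, 4.22, 8.85, 5.35, 6.67]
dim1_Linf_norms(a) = [1.87, 1.21, 1.09, 1.13, 0.76, 0.77, 1.51]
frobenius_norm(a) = 5.08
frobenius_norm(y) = 3.47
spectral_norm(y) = 2.14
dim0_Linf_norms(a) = [1.13, 1.48, 1.87, 1.12, 1.21, 1.51, 1.18]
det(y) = 0.00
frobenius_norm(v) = 6.72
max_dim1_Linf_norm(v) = 3.03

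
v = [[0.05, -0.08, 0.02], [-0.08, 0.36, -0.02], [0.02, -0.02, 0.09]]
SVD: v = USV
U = [[-0.24, 0.21, 0.95],[0.97, 0.13, 0.21],[-0.08, 0.97, -0.23]]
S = [0.38, 0.09, 0.03]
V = [[-0.24,0.97,-0.08],  [0.21,0.13,0.97],  [0.95,0.21,-0.23]]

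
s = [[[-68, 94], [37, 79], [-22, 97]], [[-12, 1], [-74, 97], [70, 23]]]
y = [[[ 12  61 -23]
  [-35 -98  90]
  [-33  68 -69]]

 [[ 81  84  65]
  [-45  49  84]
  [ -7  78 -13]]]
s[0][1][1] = 79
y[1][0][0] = 81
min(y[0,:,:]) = -98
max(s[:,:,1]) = 97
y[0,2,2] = -69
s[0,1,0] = 37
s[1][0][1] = 1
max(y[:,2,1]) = 78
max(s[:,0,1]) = 94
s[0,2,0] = -22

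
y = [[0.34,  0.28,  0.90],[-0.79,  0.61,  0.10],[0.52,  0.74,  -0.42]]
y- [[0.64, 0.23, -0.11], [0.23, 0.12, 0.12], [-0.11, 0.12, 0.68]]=[[-0.3, 0.05, 1.01],[-1.02, 0.49, -0.02],[0.63, 0.62, -1.10]]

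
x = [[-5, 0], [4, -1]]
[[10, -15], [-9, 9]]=x@[[-2, 3], [1, 3]]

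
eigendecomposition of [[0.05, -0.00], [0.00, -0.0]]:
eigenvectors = [[1.00,0.0], [0.0,1.0]]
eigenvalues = [0.05, -0.0]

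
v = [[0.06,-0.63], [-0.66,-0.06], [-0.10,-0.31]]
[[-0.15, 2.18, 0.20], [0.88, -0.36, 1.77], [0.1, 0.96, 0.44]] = v@[[-1.34, 0.85, -2.63], [0.11, -3.38, -0.57]]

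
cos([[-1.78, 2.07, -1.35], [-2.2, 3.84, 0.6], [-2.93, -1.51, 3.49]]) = [[-0.74,0.04,0.54],[0.03,-2.57,1.05],[1.29,-2.38,-1.26]]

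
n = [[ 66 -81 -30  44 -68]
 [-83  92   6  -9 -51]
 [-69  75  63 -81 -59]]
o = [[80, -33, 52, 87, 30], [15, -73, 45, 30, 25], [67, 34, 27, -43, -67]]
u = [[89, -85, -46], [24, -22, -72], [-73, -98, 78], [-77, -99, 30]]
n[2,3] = -81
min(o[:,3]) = -43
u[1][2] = -72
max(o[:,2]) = 52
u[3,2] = 30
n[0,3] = 44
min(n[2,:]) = -81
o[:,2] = [52, 45, 27]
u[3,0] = -77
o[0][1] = -33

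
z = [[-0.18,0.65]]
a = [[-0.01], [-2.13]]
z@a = [[-1.38]]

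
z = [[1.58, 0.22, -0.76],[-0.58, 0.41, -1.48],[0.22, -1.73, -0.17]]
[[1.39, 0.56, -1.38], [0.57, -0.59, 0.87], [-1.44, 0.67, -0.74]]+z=[[2.97, 0.78, -2.14], [-0.01, -0.18, -0.61], [-1.22, -1.06, -0.91]]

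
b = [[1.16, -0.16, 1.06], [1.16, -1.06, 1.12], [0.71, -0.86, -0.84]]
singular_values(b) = [2.45, 1.4, 0.47]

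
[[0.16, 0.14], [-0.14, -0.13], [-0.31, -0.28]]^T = [[0.16, -0.14, -0.31], [0.14, -0.13, -0.28]]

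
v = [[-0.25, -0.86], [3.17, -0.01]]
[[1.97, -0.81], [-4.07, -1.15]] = v@[[-1.29,-0.36], [-1.92,1.05]]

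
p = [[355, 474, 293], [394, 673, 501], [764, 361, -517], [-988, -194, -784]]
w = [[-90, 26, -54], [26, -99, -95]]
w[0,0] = -90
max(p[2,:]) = 764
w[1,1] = -99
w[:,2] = [-54, -95]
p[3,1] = -194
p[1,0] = 394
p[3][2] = -784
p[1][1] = 673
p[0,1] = 474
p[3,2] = -784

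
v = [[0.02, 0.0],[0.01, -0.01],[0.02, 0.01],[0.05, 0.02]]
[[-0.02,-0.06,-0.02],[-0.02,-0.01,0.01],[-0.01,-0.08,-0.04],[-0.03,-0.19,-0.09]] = v@[[-0.94, -3.00, -0.99], [0.99, -1.84, -2.06]]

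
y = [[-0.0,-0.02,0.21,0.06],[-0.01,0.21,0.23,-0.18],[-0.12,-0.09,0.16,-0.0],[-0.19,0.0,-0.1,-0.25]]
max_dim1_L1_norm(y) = 0.63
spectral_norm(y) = 0.39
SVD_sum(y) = [[-0.03,0.04,0.07,-0.06], [-0.08,0.14,0.24,-0.19], [-0.03,0.04,0.07,-0.06], [-0.03,0.05,0.08,-0.06]] + [[0.07, -0.00, 0.12, 0.11], [0.01, -0.0, 0.02, 0.02], [0.02, -0.00, 0.04, 0.04], [-0.12, 0.01, -0.20, -0.19]] + [[-0.05, -0.05, 0.02, 0.01], [0.06, 0.07, -0.03, -0.01], [-0.12, -0.13, 0.05, 0.02], [-0.05, -0.05, 0.02, 0.01]] + [[0.00,-0.0,0.0,-0.00], [-0.00,0.0,-0.0,0.00], [-0.00,0.0,-0.0,0.00], [0.00,-0.0,0.00,-0.0]]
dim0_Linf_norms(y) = [0.19, 0.21, 0.23, 0.25]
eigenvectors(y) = [[0.24+0.00j, (-0.62+0j), (0.03+0.41j), (0.03-0.41j)], [-0.38+0.00j, (0.6+0j), 0.73+0.00j, 0.73-0.00j], [-0.01+0.00j, -0.14+0.00j, (-0.25+0.39j), -0.25-0.39j], [(-0.89+0j), (0.49+0j), (-0.07-0.26j), (-0.07+0.26j)]]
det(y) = -0.00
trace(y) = 0.12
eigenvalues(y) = [(-0.2+0j), (0.02+0j), (0.15+0.18j), (0.15-0.18j)]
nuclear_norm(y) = 0.99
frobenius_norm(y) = 0.58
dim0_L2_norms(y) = [0.22, 0.23, 0.36, 0.31]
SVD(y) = [[-0.27,  -0.5,  -0.32,  -0.76], [-0.88,  -0.08,  0.44,  0.18], [-0.27,  -0.17,  -0.78,  0.54], [-0.29,  0.84,  -0.31,  -0.32]] @ diag([0.3917393159958224, 0.35540023123091047, 0.23341058590224262, 0.007105092041097117]) @ [[0.25, -0.4, -0.69, 0.55], [-0.39, 0.03, -0.66, -0.64], [0.63, 0.72, -0.26, -0.09], [-0.62, 0.57, -0.12, 0.53]]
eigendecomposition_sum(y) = [[0.06-0.00j, (-0-0j), (-0.01-0j), (0.07+0j)], [-0.09+0.00j, 0j, (0.02+0j), -0.11-0.00j], [(-0+0j), 0.00+0.00j, 0j, -0.00-0.00j], [(-0.22+0j), 0j, 0.05+0.00j, (-0.26-0j)]] + [[0.03-0.00j, -0.01-0.00j, (-0.02-0j), 0.01+0.00j],  [-0.03+0.00j, 0.01+0.00j, 0.02+0.00j, (-0.01-0j)],  [(0.01-0j), (-0-0j), (-0-0j), 0.00+0.00j],  [-0.02+0.00j, 0.01+0.00j, 0.02+0.00j, -0.01-0.00j]] + [[(-0.04+0.03j),-0.01+0.06j,(0.12+0.04j),-0.01-0.02j], [0.05+0.08j,(0.1+0.02j),0.09-0.21j,(-0.03+0.02j)], [(-0.06+0j),-0.04+0.05j,(0.08+0.12j),0.00-0.02j], [0.02-0.03j,-0.00-0.04j,-0.08-0.01j,(0.01+0.01j)]] + [[-0.04-0.03j, -0.01-0.06j, 0.12-0.04j, (-0.01+0.02j)],[0.05-0.08j, (0.1-0.02j), 0.09+0.21j, (-0.03-0.02j)],[-0.06-0.00j, (-0.04-0.05j), 0.08-0.12j, 0.02j],[0.02+0.03j, (-0+0.04j), -0.08+0.01j, 0.01-0.01j]]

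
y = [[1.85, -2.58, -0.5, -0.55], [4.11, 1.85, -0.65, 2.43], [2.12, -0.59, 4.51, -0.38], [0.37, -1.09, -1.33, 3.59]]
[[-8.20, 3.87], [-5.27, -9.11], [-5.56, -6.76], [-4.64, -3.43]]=y @ [[-1.87, -0.75], [1.98, -1.36], [-0.14, -1.48], [-0.55, -1.84]]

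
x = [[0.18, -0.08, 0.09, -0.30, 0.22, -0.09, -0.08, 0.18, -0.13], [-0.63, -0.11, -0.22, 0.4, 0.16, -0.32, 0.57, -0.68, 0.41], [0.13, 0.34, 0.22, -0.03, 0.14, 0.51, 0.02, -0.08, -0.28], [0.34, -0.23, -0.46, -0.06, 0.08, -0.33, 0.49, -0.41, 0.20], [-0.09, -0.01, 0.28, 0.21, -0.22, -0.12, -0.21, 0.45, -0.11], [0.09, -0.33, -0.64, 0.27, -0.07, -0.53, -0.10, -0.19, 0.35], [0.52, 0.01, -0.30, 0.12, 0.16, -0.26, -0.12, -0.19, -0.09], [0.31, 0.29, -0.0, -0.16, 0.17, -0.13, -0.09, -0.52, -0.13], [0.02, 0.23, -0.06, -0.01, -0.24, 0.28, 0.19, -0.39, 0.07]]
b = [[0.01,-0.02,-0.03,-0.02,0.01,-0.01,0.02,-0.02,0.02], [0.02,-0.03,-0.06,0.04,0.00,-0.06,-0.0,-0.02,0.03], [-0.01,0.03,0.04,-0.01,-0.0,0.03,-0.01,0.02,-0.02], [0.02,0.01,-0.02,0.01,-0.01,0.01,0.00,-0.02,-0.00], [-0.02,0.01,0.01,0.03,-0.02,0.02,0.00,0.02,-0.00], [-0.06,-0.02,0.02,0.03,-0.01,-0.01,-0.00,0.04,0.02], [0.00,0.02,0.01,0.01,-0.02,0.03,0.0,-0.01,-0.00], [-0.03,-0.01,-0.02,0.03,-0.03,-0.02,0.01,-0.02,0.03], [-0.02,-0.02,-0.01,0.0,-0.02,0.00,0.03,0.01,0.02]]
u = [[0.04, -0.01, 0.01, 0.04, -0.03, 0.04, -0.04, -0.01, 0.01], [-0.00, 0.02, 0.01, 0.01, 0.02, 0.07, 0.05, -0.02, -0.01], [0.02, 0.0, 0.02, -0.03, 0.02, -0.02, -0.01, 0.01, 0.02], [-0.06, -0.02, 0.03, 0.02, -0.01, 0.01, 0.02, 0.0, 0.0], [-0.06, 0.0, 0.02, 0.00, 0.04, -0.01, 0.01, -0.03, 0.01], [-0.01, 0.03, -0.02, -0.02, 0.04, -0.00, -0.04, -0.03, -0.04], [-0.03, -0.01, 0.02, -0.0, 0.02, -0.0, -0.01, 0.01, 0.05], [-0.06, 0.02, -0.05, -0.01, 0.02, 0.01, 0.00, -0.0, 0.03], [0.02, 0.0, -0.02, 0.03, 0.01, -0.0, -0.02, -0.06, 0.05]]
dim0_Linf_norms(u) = [0.06, 0.03, 0.05, 0.04, 0.04, 0.07, 0.05, 0.06, 0.05]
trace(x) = -1.09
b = u @ x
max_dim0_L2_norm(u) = 0.12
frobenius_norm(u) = 0.25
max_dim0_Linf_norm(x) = 0.68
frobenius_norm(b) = 0.20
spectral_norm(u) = 0.13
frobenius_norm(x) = 2.53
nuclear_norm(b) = 0.43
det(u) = 0.00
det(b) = 0.00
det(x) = -0.00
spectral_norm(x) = 1.75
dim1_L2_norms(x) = [0.5, 1.3, 0.74, 0.97, 0.67, 1.03, 0.73, 0.74, 0.62]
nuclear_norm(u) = 0.63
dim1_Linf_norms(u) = [0.04, 0.07, 0.03, 0.06, 0.06, 0.04, 0.05, 0.06, 0.06]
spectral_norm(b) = 0.14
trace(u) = 0.18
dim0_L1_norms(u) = [0.3, 0.11, 0.2, 0.16, 0.21, 0.16, 0.2, 0.17, 0.22]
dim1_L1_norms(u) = [0.23, 0.21, 0.15, 0.17, 0.18, 0.23, 0.15, 0.2, 0.21]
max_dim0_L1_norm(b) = 0.22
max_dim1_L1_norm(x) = 3.5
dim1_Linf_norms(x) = [0.3, 0.68, 0.51, 0.49, 0.45, 0.64, 0.52, 0.52, 0.39]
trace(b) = 0.00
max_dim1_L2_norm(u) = 0.09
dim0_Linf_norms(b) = [0.06, 0.03, 0.06, 0.04, 0.03, 0.06, 0.03, 0.04, 0.03]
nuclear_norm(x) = 5.75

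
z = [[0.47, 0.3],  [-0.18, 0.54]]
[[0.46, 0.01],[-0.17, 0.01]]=z @ [[0.97,0.0], [0.0,0.02]]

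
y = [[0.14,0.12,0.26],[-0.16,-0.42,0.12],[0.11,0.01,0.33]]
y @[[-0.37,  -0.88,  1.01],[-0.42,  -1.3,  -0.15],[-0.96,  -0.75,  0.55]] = [[-0.35, -0.47, 0.27], [0.12, 0.6, -0.03], [-0.36, -0.36, 0.29]]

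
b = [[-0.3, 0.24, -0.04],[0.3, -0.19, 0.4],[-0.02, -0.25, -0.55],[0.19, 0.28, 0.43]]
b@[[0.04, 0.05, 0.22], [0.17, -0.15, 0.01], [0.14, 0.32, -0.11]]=[[0.02, -0.06, -0.06], [0.04, 0.17, 0.02], [-0.12, -0.14, 0.05], [0.12, 0.11, -0.0]]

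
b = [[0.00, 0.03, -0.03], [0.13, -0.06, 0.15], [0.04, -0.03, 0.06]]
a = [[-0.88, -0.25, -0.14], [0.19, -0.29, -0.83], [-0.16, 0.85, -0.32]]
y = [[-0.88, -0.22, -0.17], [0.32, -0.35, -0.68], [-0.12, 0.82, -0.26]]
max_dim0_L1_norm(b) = 0.24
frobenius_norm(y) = 1.51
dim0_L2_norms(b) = [0.14, 0.07, 0.16]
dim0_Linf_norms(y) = [0.88, 0.82, 0.68]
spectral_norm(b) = 0.22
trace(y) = -1.49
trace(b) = 0.00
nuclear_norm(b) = 0.26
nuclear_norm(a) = 2.75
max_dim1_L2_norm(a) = 0.93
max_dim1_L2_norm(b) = 0.21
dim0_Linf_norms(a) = [0.88, 0.85, 0.83]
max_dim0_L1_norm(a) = 1.39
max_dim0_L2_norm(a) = 0.93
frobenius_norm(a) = 1.59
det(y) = -0.64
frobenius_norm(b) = 0.23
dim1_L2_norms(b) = [0.04, 0.21, 0.08]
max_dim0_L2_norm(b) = 0.16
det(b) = -0.00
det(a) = -0.77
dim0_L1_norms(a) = [1.23, 1.39, 1.29]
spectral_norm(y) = 0.95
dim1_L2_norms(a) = [0.93, 0.9, 0.92]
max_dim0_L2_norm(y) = 0.94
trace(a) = -1.49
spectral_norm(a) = 0.94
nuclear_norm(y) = 2.61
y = b + a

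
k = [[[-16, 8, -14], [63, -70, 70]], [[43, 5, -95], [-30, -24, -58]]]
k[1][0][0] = 43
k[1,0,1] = 5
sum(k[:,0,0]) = 27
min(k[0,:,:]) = -70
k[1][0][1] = 5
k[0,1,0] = 63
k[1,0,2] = -95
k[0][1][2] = 70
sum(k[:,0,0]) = 27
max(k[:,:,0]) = 63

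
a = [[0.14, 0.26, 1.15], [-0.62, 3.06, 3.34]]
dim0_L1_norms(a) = [0.76, 3.32, 4.49]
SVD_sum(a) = [[-0.12, 0.66, 0.76],[-0.56, 2.97, 3.43]] + [[0.26, -0.40, 0.39], [-0.06, 0.09, -0.09]]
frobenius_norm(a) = 4.72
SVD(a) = [[-0.22, -0.98], [-0.98, 0.22]] @ diag([4.681155424002103, 0.6325218544332589]) @ [[0.12, -0.65, -0.75], [-0.43, 0.65, -0.63]]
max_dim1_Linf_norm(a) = 3.34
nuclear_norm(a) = 5.31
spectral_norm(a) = 4.68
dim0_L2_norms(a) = [0.64, 3.07, 3.53]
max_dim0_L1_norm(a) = 4.49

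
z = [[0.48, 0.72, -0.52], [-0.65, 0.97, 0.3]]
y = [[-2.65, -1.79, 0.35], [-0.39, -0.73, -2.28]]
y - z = [[-3.13, -2.51, 0.87], [0.26, -1.70, -2.58]]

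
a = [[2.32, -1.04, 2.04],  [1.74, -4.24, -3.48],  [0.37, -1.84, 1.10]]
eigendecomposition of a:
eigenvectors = [[0.06+0.00j, -0.95+0.00j, (-0.95-0j)],[(0.96+0j), -0.22+0.12j, -0.22-0.12j],[(0.28+0j), -0.04-0.19j, -0.04+0.19j]]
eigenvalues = [(-5.15+0j), (2.16+0.55j), (2.16-0.55j)]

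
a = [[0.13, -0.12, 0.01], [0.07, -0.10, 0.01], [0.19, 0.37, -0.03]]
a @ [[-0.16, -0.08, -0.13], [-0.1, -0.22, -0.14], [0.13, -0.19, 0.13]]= [[-0.01,  0.01,  0.00], [0.0,  0.01,  0.01], [-0.07,  -0.09,  -0.08]]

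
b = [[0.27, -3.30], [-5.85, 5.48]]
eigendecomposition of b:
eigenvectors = [[-0.80, 0.39],[-0.60, -0.92]]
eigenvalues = [-2.23, 7.98]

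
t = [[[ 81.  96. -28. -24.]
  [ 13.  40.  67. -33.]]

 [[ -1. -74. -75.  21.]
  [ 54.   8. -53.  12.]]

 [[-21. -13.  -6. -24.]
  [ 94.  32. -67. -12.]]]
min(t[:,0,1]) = -74.0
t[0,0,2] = -28.0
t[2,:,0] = [-21.0, 94.0]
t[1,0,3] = 21.0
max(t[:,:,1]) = 96.0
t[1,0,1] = -74.0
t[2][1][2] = -67.0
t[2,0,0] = -21.0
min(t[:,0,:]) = -75.0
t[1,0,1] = -74.0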